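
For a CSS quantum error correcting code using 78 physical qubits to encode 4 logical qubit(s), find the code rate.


Code rate R = k/n
= 4/78
= 0.0513

0.0513


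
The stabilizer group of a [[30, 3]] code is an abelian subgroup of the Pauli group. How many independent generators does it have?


For an [[n,k]] stabilizer code:
Number of stabilizer generators = n - k
= 30 - 3
= 27

27


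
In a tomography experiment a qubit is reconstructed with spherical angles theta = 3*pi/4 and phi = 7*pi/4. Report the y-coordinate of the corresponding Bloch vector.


theta = 2.3562, phi = 5.4978
r_y = sin(theta)*sin(phi) = 0.7071 * -0.7071
r_y = -0.5000

-0.5000


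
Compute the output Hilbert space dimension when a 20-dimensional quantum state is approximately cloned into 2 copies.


Output space = H^(tensor 2) where dim(H) = 20
dim = 20^2
= 400

400


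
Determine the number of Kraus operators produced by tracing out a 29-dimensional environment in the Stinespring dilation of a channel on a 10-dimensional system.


Tracing out the environment in an orthonormal basis {|i>_E} gives Kraus operators K_i = <i|_E U |0>_E.
Number of Kraus operators = dim(H_env) = d_env
= 29

29


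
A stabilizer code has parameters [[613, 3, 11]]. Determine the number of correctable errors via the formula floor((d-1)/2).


Code parameters: [[613, 3, 11]], distance d = 11.
Number of correctable errors = floor((d-1)/2)
= floor((11 - 1)/2)
= floor(10/2)
= 5

5


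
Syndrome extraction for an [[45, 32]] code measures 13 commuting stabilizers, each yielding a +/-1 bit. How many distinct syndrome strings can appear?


Each stabilizer generator gives a binary (+1 or -1) measurement outcome.
With 13 independent generators:
Total syndromes = 2^13
= 8192

8192


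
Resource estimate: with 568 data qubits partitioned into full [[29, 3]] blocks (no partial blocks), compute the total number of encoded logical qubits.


Each code block uses 29 physical qubits for 3 logical qubit(s).
Number of complete blocks = floor(568 / 29) = 19
Logical qubits = 19 * 3
= 57

57


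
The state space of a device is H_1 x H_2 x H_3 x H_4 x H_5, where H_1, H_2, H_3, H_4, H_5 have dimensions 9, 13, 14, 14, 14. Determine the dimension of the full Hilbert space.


dim(H_1 x H_2 x H_3 x H_4 x H_5) = 9 * 13 * 14 * 14 * 14
= 117 * 14 * 14 * 14
= 1638 * 14 * 14
= 22932 * 14
= 321048

321048


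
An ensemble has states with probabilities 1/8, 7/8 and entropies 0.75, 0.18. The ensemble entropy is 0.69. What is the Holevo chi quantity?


chi = S(rho) - sum_i p_i * S(rho_i)
Weighted entropy = 1/8 * 0.75 + 7/8 * 0.18
= 0.2512
chi = 0.69 - 0.2512
= 0.4387

0.4387


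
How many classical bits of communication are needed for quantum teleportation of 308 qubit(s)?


Quantum teleportation requires 2 classical bits per qubit teleported.
308 qubit(s) -> 2 * 308 = 616 classical bits

616


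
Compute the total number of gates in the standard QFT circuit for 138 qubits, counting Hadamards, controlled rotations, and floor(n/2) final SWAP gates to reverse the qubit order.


Hadamard gates: 138
Controlled rotations: n*(n-1)/2 = 138*137/2 = 9453
SWAP gates: floor(n/2) = floor(138/2) = 69
Total = 138 + 9453 + 69
= 9660

9660


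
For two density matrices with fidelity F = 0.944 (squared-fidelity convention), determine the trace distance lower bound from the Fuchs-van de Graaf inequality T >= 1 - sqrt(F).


Fuchs-van de Graaf (squared-fidelity convention): 1 - sqrt(F) <= T <= sqrt(1 - F).
Lower bound: T >= 1 - sqrt(F)
sqrt(F) = sqrt(0.944) = 0.9716
T >= 1 - 0.9716
T >= 0.0284

0.0284


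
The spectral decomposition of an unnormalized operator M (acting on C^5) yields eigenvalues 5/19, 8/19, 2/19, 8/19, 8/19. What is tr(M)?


tr(M) = sum of eigenvalues
= 5/19 + 8/19 + 2/19 + 8/19 + 8/19
= 31/19
= 1.6316

1.6316


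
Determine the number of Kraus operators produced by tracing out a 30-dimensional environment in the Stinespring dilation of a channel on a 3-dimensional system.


Tracing out the environment in an orthonormal basis {|i>_E} gives Kraus operators K_i = <i|_E U |0>_E.
Number of Kraus operators = dim(H_env) = d_env
= 30

30


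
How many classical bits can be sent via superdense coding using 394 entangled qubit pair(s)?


Superdense coding allows 2 classical bits per shared entangled pair.
394 pair(s) -> 2 * 394 = 788 classical bits

788


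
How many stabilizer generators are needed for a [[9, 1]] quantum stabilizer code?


For an [[n,k]] stabilizer code:
Number of stabilizer generators = n - k
= 9 - 1
= 8

8


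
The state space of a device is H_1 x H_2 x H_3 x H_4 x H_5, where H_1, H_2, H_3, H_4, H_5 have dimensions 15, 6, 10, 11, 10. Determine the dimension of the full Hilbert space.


dim(H_1 x H_2 x H_3 x H_4 x H_5) = 15 * 6 * 10 * 11 * 10
= 90 * 10 * 11 * 10
= 900 * 11 * 10
= 9900 * 10
= 99000

99000


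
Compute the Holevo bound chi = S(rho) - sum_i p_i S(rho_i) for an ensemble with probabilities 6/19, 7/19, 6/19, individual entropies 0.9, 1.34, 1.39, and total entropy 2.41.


chi = S(rho) - sum_i p_i * S(rho_i)
Weighted entropy = 6/19 * 0.9 + 7/19 * 1.34 + 6/19 * 1.39
= 1.2168
chi = 2.41 - 1.2168
= 1.1932

1.1932


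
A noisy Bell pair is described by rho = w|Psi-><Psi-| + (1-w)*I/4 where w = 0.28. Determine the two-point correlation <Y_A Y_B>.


|Psi-> = (|01> - |10>)/sqrt(2)
For the pure Bell state, <Y_A Y_B> = -1 (Bell-state Pauli correlator).
The maximally-mixed part I/4 has tr(I/4 * P tensor P) = 0 for any traceless Pauli P.
So <Y_A Y_B>_rho = w * (-1) + (1 - w) * 0
= 0.28 * (-1)
= -0.2800

-0.2800


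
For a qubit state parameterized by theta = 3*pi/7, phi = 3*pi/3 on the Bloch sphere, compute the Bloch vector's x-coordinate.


theta = 1.3464, phi = 3.1416
r_x = sin(theta)*cos(phi) = 0.9749 * -1.0000
r_x = -0.9749

-0.9749


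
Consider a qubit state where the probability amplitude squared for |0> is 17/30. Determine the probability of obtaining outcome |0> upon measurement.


|alpha|^2 = 17/30 = 0.5667
|beta|^2 = 1 - 17/30 = 13/30 = 0.4333
P(|0>) = |alpha|^2 = 0.5667

0.5667


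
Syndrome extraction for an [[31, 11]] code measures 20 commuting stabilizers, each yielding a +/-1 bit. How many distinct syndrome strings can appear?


Each stabilizer generator gives a binary (+1 or -1) measurement outcome.
With 20 independent generators:
Total syndromes = 2^20
= 1048576

1048576


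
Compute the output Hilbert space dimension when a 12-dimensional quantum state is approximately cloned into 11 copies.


Output space = H^(tensor 11) where dim(H) = 12
dim = 12^11
= 144 (after 2 factors)
= 1728 (after 3 factors)
= 20736 (after 4 factors)
= 248832 (after 5 factors)
= 2985984 (after 6 factors)
= 35831808 (after 7 factors)
= 429981696 (after 8 factors)
= 5159780352 (after 9 factors)
= 61917364224 (after 10 factors)
= 743008370688 (after 11 factors)
= 743008370688

743008370688


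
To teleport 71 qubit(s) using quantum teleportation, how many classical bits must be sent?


Quantum teleportation requires 2 classical bits per qubit teleported.
71 qubit(s) -> 2 * 71 = 142 classical bits

142


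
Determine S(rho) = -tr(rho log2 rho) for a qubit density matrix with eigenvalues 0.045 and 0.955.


S = -p*log2(p) - (1-p)*log2(1-p)
p = 0.0450, 1-p = 0.9550
= -0.0450 * log2(0.0450) - 0.9550 * log2(0.9550)
= -(-0.2013) - (-0.0634)
= 0.2648

0.2648


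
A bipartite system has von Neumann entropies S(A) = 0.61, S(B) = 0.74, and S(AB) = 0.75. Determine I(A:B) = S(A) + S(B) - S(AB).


I(A:B) = S(A) + S(B) - S(AB)
= 0.61 + 0.74 - 0.75
= 0.6000

0.6000


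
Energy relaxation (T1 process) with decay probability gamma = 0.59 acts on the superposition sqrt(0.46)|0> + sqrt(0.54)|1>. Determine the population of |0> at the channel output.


For amplitude damping with parameter gamma on state sqrt(a)|0> + sqrt(b)|1>:
alpha^2 = 0.46, beta^2 = 0.54
P(|0>) = alpha^2 + gamma * beta^2
= 0.46 + 0.59 * 0.54
= 0.46 + 0.3186
= 0.7786

0.7786


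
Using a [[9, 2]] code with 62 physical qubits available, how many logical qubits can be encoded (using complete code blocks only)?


Each code block uses 9 physical qubits for 2 logical qubit(s).
Number of complete blocks = floor(62 / 9) = 6
Logical qubits = 6 * 2
= 12

12


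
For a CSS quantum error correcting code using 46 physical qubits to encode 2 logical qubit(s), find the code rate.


Code rate R = k/n
= 2/46
= 0.0435

0.0435


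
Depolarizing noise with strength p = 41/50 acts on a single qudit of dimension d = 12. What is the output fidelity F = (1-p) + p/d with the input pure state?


F = (1-p) + p/d
= (1 - 0.8200) + 0.8200/12
= 0.1800 + 0.0683
= 0.2483

0.2483


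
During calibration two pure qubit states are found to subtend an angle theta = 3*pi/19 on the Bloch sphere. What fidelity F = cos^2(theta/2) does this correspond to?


For states separated by angle theta on Bloch sphere:
F = cos^2(theta/2)
theta = 3*pi/19 = 0.4960
theta/2 = 0.2480
cos(theta/2) = 0.9694
F = 0.9397

0.9397


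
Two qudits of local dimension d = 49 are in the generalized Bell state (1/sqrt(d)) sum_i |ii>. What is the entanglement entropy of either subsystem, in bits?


For a maximally entangled state in d x d:
S = log2(d) = log2(49)
= 5.6147

5.6147


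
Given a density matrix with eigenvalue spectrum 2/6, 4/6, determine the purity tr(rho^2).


tr(rho^2) = sum of eigenvalues squared
= (2/6)^2 + (4/6)^2
= (4 + 16) / 36
= 20/36
= 0.5556

0.5556


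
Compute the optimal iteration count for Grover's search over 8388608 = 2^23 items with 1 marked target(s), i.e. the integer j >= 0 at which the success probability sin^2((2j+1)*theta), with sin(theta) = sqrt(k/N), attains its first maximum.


After j Grover iterations the success probability is P(j) = sin^2((2j+1)*theta), where sin(theta) = sqrt(k/N).
N = 2^23 = 8388608, k = 1
sin(theta) = sqrt(k/N) = 0.000345266983
theta = arcsin(sqrt(k/N)) = 0.0003452669899 rad
P(j) reaches its first maximum when (2j+1)*theta is as close as possible to pi/2, i.e. j = round(pi/(4*theta) - 1/2).
pi/(4*theta) - 1/2 = 2274.2560
(For comparison, the common estimate pi/4 * sqrt(N/k) = 2274.7561; the exact maximiser is used here.)
Optimal iterations = 2274

2274


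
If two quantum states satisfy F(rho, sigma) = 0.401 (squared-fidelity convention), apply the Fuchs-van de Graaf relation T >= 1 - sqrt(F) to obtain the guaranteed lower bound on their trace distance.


Fuchs-van de Graaf (squared-fidelity convention): 1 - sqrt(F) <= T <= sqrt(1 - F).
Lower bound: T >= 1 - sqrt(F)
sqrt(F) = sqrt(0.401) = 0.6332
T >= 1 - 0.6332
T >= 0.3668

0.3668


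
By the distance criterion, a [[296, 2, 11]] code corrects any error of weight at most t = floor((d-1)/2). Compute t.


Code parameters: [[296, 2, 11]], distance d = 11.
Number of correctable errors = floor((d-1)/2)
= floor((11 - 1)/2)
= floor(10/2)
= 5

5


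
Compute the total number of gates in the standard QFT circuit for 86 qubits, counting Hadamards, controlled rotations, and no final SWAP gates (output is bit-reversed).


Hadamard gates: 86
Controlled rotations: n*(n-1)/2 = 86*85/2 = 3655
SWAP gates: 0 (omitted)
Total = 86 + 3655
= 3741

3741


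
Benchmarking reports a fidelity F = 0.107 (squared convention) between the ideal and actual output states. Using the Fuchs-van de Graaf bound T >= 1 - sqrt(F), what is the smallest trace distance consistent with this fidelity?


Fuchs-van de Graaf (squared-fidelity convention): 1 - sqrt(F) <= T <= sqrt(1 - F).
Lower bound: T >= 1 - sqrt(F)
sqrt(F) = sqrt(0.107) = 0.3271
T >= 1 - 0.3271
T >= 0.6729

0.6729


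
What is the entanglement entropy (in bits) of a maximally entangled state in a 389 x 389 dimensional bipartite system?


For a maximally entangled state in d x d:
S = log2(d) = log2(389)
= 8.6036

8.6036


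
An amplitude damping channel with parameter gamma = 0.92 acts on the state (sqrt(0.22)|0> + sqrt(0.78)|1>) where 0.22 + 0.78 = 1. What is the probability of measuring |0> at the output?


For amplitude damping with parameter gamma on state sqrt(a)|0> + sqrt(b)|1>:
alpha^2 = 0.22, beta^2 = 0.78
P(|0>) = alpha^2 + gamma * beta^2
= 0.22 + 0.92 * 0.78
= 0.22 + 0.7176
= 0.9376

0.9376


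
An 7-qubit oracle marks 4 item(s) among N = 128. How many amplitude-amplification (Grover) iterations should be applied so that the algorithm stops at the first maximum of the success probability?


After j Grover iterations the success probability is P(j) = sin^2((2j+1)*theta), where sin(theta) = sqrt(k/N).
N = 2^7 = 128, k = 4
sin(theta) = sqrt(k/N) = 0.1767766953
theta = arcsin(sqrt(k/N)) = 0.1777106008 rad
P(j) reaches its first maximum when (2j+1)*theta is as close as possible to pi/2, i.e. j = round(pi/(4*theta) - 1/2).
pi/(4*theta) - 1/2 = 3.9195
(For comparison, the common estimate pi/4 * sqrt(N/k) = 4.4429; the exact maximiser is used here.)
Optimal iterations = 4

4


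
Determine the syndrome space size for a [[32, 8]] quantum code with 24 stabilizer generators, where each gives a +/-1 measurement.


Each stabilizer generator gives a binary (+1 or -1) measurement outcome.
With 24 independent generators:
Total syndromes = 2^24
= 16777216

16777216


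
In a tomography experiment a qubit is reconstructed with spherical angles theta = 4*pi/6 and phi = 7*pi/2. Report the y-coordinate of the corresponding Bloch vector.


theta = 2.0944, phi = 10.9956
r_y = sin(theta)*sin(phi) = 0.8660 * -1.0000
r_y = -0.8660

-0.8660


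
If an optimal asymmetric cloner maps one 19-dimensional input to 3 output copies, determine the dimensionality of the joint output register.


Output space = H^(tensor 3) where dim(H) = 19
dim = 19^3
= 361 (after 2 factors)
= 6859 (after 3 factors)
= 6859

6859


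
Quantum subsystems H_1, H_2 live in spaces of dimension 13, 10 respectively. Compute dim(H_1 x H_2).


dim(H_1 x H_2) = 13 * 10
= 130

130


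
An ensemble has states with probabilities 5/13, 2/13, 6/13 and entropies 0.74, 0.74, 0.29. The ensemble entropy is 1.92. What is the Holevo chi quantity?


chi = S(rho) - sum_i p_i * S(rho_i)
Weighted entropy = 5/13 * 0.74 + 2/13 * 0.74 + 6/13 * 0.29
= 0.5323
chi = 1.92 - 0.5323
= 1.3877

1.3877


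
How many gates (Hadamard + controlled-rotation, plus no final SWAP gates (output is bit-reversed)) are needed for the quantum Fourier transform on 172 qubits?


Hadamard gates: 172
Controlled rotations: n*(n-1)/2 = 172*171/2 = 14706
SWAP gates: 0 (omitted)
Total = 172 + 14706
= 14878

14878


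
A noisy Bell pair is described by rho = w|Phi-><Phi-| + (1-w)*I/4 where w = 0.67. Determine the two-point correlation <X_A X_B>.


|Phi-> = (|00> - |11>)/sqrt(2)
For the pure Bell state, <X_A X_B> = -1 (Bell-state Pauli correlator).
The maximally-mixed part I/4 has tr(I/4 * P tensor P) = 0 for any traceless Pauli P.
So <X_A X_B>_rho = w * (-1) + (1 - w) * 0
= 0.67 * (-1)
= -0.6700

-0.6700


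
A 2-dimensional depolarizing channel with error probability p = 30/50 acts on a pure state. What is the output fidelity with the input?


F = (1-p) + p/d
= (1 - 0.6000) + 0.6000/2
= 0.4000 + 0.3000
= 0.7000

0.7000


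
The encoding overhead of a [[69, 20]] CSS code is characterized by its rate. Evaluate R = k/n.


Code rate R = k/n
= 20/69
= 0.2899

0.2899


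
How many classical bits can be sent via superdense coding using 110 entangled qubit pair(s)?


Superdense coding allows 2 classical bits per shared entangled pair.
110 pair(s) -> 2 * 110 = 220 classical bits

220


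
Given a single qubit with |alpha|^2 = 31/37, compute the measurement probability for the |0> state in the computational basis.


|alpha|^2 = 31/37 = 0.8378
|beta|^2 = 1 - 31/37 = 6/37 = 0.1622
P(|0>) = |alpha|^2 = 0.8378

0.8378


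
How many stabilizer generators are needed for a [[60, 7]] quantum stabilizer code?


For an [[n,k]] stabilizer code:
Number of stabilizer generators = n - k
= 60 - 7
= 53

53


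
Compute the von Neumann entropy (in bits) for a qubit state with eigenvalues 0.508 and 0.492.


S = -p*log2(p) - (1-p)*log2(1-p)
p = 0.5080, 1-p = 0.4920
= -0.5080 * log2(0.5080) - 0.4920 * log2(0.4920)
= -(-0.4964) - (-0.5034)
= 0.9998

0.9998


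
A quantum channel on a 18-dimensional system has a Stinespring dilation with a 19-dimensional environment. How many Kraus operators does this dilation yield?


Tracing out the environment in an orthonormal basis {|i>_E} gives Kraus operators K_i = <i|_E U |0>_E.
Number of Kraus operators = dim(H_env) = d_env
= 19

19


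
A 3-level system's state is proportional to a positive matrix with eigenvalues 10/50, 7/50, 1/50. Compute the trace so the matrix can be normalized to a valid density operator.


tr(M) = sum of eigenvalues
= 10/50 + 7/50 + 1/50
= 18/50
= 0.3600

0.3600


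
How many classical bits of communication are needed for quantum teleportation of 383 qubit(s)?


Quantum teleportation requires 2 classical bits per qubit teleported.
383 qubit(s) -> 2 * 383 = 766 classical bits

766


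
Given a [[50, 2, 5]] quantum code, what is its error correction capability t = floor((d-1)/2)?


Code parameters: [[50, 2, 5]], distance d = 5.
Number of correctable errors = floor((d-1)/2)
= floor((5 - 1)/2)
= floor(4/2)
= 2

2


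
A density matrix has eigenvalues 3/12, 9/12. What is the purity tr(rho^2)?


tr(rho^2) = sum of eigenvalues squared
= (3/12)^2 + (9/12)^2
= (9 + 81) / 144
= 90/144
= 0.6250

0.6250


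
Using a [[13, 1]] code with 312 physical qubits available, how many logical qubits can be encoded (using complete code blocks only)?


Each code block uses 13 physical qubits for 1 logical qubit(s).
Number of complete blocks = floor(312 / 13) = 24
Logical qubits = 24 * 1
= 24

24


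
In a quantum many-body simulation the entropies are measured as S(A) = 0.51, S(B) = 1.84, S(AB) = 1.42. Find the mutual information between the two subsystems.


I(A:B) = S(A) + S(B) - S(AB)
= 0.51 + 1.84 - 1.42
= 0.9300

0.9300


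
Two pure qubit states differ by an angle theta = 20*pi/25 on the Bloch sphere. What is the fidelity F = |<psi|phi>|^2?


For states separated by angle theta on Bloch sphere:
F = cos^2(theta/2)
theta = 20*pi/25 = 2.5133
theta/2 = 1.2566
cos(theta/2) = 0.3090
F = 0.0955

0.0955


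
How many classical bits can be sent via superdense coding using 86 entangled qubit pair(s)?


Superdense coding allows 2 classical bits per shared entangled pair.
86 pair(s) -> 2 * 86 = 172 classical bits

172


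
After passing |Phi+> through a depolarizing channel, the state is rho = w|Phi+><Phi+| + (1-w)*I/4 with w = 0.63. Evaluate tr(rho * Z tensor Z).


|Phi+> = (|00> + |11>)/sqrt(2)
For the pure Bell state, <Z_A Z_B> = +1 (Bell-state Pauli correlator).
The maximally-mixed part I/4 has tr(I/4 * P tensor P) = 0 for any traceless Pauli P.
So <Z_A Z_B>_rho = w * (+1) + (1 - w) * 0
= 0.63 * (+1)
= 0.6300

0.6300


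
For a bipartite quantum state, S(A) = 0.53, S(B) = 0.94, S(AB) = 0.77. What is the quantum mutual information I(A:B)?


I(A:B) = S(A) + S(B) - S(AB)
= 0.53 + 0.94 - 0.77
= 0.7000

0.7000


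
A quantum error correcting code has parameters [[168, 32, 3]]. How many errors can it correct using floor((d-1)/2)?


Code parameters: [[168, 32, 3]], distance d = 3.
Number of correctable errors = floor((d-1)/2)
= floor((3 - 1)/2)
= floor(2/2)
= 1

1


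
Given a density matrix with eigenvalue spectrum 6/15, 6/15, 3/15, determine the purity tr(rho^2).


tr(rho^2) = sum of eigenvalues squared
= (6/15)^2 + (6/15)^2 + (3/15)^2
= (36 + 36 + 9) / 225
= 81/225
= 0.3600

0.3600


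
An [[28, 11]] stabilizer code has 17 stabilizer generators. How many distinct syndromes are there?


Each stabilizer generator gives a binary (+1 or -1) measurement outcome.
With 17 independent generators:
Total syndromes = 2^17
= 131072

131072


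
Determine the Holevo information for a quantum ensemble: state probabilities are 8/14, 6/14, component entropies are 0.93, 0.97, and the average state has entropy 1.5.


chi = S(rho) - sum_i p_i * S(rho_i)
Weighted entropy = 8/14 * 0.93 + 6/14 * 0.97
= 0.9471
chi = 1.5 - 0.9471
= 0.5529

0.5529


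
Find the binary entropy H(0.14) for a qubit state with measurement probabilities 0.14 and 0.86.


S = -p*log2(p) - (1-p)*log2(1-p)
p = 0.1400, 1-p = 0.8600
= -0.1400 * log2(0.1400) - 0.8600 * log2(0.8600)
= -(-0.3971) - (-0.1871)
= 0.5842

0.5842


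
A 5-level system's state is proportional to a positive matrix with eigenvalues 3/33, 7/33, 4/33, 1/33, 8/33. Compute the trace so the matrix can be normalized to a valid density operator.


tr(M) = sum of eigenvalues
= 3/33 + 7/33 + 4/33 + 1/33 + 8/33
= 23/33
= 0.6970

0.6970


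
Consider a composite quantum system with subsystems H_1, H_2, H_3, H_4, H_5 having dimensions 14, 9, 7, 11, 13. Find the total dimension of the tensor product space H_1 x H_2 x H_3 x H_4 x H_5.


dim(H_1 x H_2 x H_3 x H_4 x H_5) = 14 * 9 * 7 * 11 * 13
= 126 * 7 * 11 * 13
= 882 * 11 * 13
= 9702 * 13
= 126126

126126


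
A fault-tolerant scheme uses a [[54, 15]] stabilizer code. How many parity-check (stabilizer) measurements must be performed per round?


For an [[n,k]] stabilizer code:
Number of stabilizer generators = n - k
= 54 - 15
= 39

39


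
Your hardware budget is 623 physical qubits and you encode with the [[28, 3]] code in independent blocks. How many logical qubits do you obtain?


Each code block uses 28 physical qubits for 3 logical qubit(s).
Number of complete blocks = floor(623 / 28) = 22
Logical qubits = 22 * 3
= 66

66


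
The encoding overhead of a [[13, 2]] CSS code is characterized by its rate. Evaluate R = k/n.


Code rate R = k/n
= 2/13
= 0.1538

0.1538


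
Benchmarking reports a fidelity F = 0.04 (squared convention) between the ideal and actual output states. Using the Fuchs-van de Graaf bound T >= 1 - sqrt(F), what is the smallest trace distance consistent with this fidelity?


Fuchs-van de Graaf (squared-fidelity convention): 1 - sqrt(F) <= T <= sqrt(1 - F).
Lower bound: T >= 1 - sqrt(F)
sqrt(F) = sqrt(0.04) = 0.2000
T >= 1 - 0.2000
T >= 0.8000

0.8000


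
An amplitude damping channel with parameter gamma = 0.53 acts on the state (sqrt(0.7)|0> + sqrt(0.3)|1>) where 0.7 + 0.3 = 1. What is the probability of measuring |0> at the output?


For amplitude damping with parameter gamma on state sqrt(a)|0> + sqrt(b)|1>:
alpha^2 = 0.7, beta^2 = 0.3
P(|0>) = alpha^2 + gamma * beta^2
= 0.7 + 0.53 * 0.3
= 0.7 + 0.1590
= 0.8590

0.8590


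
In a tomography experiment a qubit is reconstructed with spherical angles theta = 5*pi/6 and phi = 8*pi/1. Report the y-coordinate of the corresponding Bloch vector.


theta = 2.6180, phi = 25.1327
r_y = sin(theta)*sin(phi) = 0.5000 * 0.0000
r_y = 0.0000

0.0000


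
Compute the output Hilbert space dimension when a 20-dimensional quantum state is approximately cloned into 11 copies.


Output space = H^(tensor 11) where dim(H) = 20
dim = 20^11
= 400 (after 2 factors)
= 8000 (after 3 factors)
= 160000 (after 4 factors)
= 3200000 (after 5 factors)
= 64000000 (after 6 factors)
= 1280000000 (after 7 factors)
= 25600000000 (after 8 factors)
= 512000000000 (after 9 factors)
= 10240000000000 (after 10 factors)
= 204800000000000 (after 11 factors)
= 204800000000000

204800000000000


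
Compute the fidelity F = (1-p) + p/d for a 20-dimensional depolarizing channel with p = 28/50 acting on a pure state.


F = (1-p) + p/d
= (1 - 0.5600) + 0.5600/20
= 0.4400 + 0.0280
= 0.4680

0.4680


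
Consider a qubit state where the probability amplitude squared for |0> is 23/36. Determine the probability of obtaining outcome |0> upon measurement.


|alpha|^2 = 23/36 = 0.6389
|beta|^2 = 1 - 23/36 = 13/36 = 0.3611
P(|0>) = |alpha|^2 = 0.6389

0.6389


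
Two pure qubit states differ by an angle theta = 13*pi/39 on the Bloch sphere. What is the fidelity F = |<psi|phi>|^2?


For states separated by angle theta on Bloch sphere:
F = cos^2(theta/2)
theta = 13*pi/39 = 1.0472
theta/2 = 0.5236
cos(theta/2) = 0.8660
F = 0.7500

0.7500


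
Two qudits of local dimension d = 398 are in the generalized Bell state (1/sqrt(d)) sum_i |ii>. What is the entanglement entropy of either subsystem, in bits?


For a maximally entangled state in d x d:
S = log2(d) = log2(398)
= 8.6366

8.6366


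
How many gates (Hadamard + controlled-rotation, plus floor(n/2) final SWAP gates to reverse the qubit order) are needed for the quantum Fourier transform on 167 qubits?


Hadamard gates: 167
Controlled rotations: n*(n-1)/2 = 167*166/2 = 13861
SWAP gates: floor(n/2) = floor(167/2) = 83
Total = 167 + 13861 + 83
= 14111

14111


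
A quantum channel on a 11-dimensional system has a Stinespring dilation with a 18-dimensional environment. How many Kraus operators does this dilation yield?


Tracing out the environment in an orthonormal basis {|i>_E} gives Kraus operators K_i = <i|_E U |0>_E.
Number of Kraus operators = dim(H_env) = d_env
= 18

18


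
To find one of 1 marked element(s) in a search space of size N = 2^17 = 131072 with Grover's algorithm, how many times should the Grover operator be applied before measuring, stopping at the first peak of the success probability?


After j Grover iterations the success probability is P(j) = sin^2((2j+1)*theta), where sin(theta) = sqrt(k/N).
N = 2^17 = 131072, k = 1
sin(theta) = sqrt(k/N) = 0.002762135864
theta = arcsin(sqrt(k/N)) = 0.002762139376 rad
P(j) reaches its first maximum when (2j+1)*theta is as close as possible to pi/2, i.e. j = round(pi/(4*theta) - 1/2).
pi/(4*theta) - 1/2 = 283.8441
(For comparison, the common estimate pi/4 * sqrt(N/k) = 284.3445; the exact maximiser is used here.)
Optimal iterations = 284

284


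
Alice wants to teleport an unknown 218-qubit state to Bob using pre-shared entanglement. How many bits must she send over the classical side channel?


Quantum teleportation requires 2 classical bits per qubit teleported.
218 qubit(s) -> 2 * 218 = 436 classical bits

436


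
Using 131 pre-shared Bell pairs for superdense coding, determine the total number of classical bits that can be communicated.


Superdense coding allows 2 classical bits per shared entangled pair.
131 pair(s) -> 2 * 131 = 262 classical bits

262


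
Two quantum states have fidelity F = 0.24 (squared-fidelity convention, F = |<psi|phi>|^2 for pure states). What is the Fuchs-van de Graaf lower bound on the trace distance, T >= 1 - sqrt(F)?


Fuchs-van de Graaf (squared-fidelity convention): 1 - sqrt(F) <= T <= sqrt(1 - F).
Lower bound: T >= 1 - sqrt(F)
sqrt(F) = sqrt(0.24) = 0.4899
T >= 1 - 0.4899
T >= 0.5101

0.5101


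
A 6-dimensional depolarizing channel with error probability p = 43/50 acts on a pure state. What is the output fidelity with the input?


F = (1-p) + p/d
= (1 - 0.8600) + 0.8600/6
= 0.1400 + 0.1433
= 0.2833

0.2833


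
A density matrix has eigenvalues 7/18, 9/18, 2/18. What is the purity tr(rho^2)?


tr(rho^2) = sum of eigenvalues squared
= (7/18)^2 + (9/18)^2 + (2/18)^2
= (49 + 81 + 4) / 324
= 134/324
= 0.4136

0.4136


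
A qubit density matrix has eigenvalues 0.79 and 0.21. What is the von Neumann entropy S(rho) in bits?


S = -p*log2(p) - (1-p)*log2(1-p)
p = 0.7900, 1-p = 0.2100
= -0.7900 * log2(0.7900) - 0.2100 * log2(0.2100)
= -(-0.2687) - (-0.4728)
= 0.7415

0.7415


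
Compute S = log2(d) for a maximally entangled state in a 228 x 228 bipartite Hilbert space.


For a maximally entangled state in d x d:
S = log2(d) = log2(228)
= 7.8329

7.8329


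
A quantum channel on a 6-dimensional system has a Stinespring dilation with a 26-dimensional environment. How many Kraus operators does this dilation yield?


Tracing out the environment in an orthonormal basis {|i>_E} gives Kraus operators K_i = <i|_E U |0>_E.
Number of Kraus operators = dim(H_env) = d_env
= 26

26


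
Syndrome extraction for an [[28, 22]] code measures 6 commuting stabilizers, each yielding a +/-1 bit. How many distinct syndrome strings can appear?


Each stabilizer generator gives a binary (+1 or -1) measurement outcome.
With 6 independent generators:
Total syndromes = 2^6
= 64

64


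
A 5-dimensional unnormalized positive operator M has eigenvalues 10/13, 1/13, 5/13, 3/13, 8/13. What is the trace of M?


tr(M) = sum of eigenvalues
= 10/13 + 1/13 + 5/13 + 3/13 + 8/13
= 27/13
= 2.0769

2.0769


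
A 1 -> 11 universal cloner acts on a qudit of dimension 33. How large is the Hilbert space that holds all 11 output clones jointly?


Output space = H^(tensor 11) where dim(H) = 33
dim = 33^11
= 1089 (after 2 factors)
= 35937 (after 3 factors)
= 1185921 (after 4 factors)
= 39135393 (after 5 factors)
= 1291467969 (after 6 factors)
= 42618442977 (after 7 factors)
= 1406408618241 (after 8 factors)
= 46411484401953 (after 9 factors)
= 1531578985264449 (after 10 factors)
= 50542106513726817 (after 11 factors)
= 50542106513726817

50542106513726817


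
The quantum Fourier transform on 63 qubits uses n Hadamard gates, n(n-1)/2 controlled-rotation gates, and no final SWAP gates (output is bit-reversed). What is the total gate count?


Hadamard gates: 63
Controlled rotations: n*(n-1)/2 = 63*62/2 = 1953
SWAP gates: 0 (omitted)
Total = 63 + 1953
= 2016

2016


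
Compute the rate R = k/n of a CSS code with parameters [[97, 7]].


Code rate R = k/n
= 7/97
= 0.0722

0.0722


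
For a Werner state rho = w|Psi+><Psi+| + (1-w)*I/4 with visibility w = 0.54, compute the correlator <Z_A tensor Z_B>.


|Psi+> = (|01> + |10>)/sqrt(2)
For the pure Bell state, <Z_A Z_B> = -1 (Bell-state Pauli correlator).
The maximally-mixed part I/4 has tr(I/4 * P tensor P) = 0 for any traceless Pauli P.
So <Z_A Z_B>_rho = w * (-1) + (1 - w) * 0
= 0.54 * (-1)
= -0.5400

-0.5400


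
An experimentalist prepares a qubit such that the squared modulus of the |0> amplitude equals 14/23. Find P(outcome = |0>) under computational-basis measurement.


|alpha|^2 = 14/23 = 0.6087
|beta|^2 = 1 - 14/23 = 9/23 = 0.3913
P(|0>) = |alpha|^2 = 0.6087

0.6087


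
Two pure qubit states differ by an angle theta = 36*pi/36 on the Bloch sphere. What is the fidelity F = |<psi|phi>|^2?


For states separated by angle theta on Bloch sphere:
F = cos^2(theta/2)
theta = 36*pi/36 = 3.1416
theta/2 = 1.5708
cos(theta/2) = 0.0000
F = 0.0000

0.0000


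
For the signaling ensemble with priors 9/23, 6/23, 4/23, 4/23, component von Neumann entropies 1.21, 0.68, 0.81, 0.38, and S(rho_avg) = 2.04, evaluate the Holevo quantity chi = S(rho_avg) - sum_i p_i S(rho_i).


chi = S(rho) - sum_i p_i * S(rho_i)
Weighted entropy = 9/23 * 1.21 + 6/23 * 0.68 + 4/23 * 0.81 + 4/23 * 0.38
= 0.8578
chi = 2.04 - 0.8578
= 1.1822

1.1822


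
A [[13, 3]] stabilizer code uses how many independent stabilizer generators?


For an [[n,k]] stabilizer code:
Number of stabilizer generators = n - k
= 13 - 3
= 10

10


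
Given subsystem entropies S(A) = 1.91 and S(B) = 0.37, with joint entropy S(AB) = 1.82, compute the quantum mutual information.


I(A:B) = S(A) + S(B) - S(AB)
= 1.91 + 0.37 - 1.82
= 0.4600

0.4600


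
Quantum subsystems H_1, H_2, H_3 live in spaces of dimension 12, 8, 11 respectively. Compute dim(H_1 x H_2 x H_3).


dim(H_1 x H_2 x H_3) = 12 * 8 * 11
= 96 * 11
= 1056

1056


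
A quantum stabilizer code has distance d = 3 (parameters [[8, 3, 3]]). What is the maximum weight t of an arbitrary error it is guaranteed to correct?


Code parameters: [[8, 3, 3]], distance d = 3.
Number of correctable errors = floor((d-1)/2)
= floor((3 - 1)/2)
= floor(2/2)
= 1

1


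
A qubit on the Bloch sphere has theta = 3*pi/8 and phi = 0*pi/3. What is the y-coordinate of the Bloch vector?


theta = 1.1781, phi = 0.0000
r_y = sin(theta)*sin(phi) = 0.9239 * 0.0000
r_y = 0.0000

0.0000


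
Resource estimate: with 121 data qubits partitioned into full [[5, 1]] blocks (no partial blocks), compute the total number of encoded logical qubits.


Each code block uses 5 physical qubits for 1 logical qubit(s).
Number of complete blocks = floor(121 / 5) = 24
Logical qubits = 24 * 1
= 24

24


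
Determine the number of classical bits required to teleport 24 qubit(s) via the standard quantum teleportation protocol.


Quantum teleportation requires 2 classical bits per qubit teleported.
24 qubit(s) -> 2 * 24 = 48 classical bits

48


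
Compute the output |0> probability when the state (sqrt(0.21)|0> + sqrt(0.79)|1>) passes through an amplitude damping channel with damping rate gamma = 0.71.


For amplitude damping with parameter gamma on state sqrt(a)|0> + sqrt(b)|1>:
alpha^2 = 0.21, beta^2 = 0.79
P(|0>) = alpha^2 + gamma * beta^2
= 0.21 + 0.71 * 0.79
= 0.21 + 0.5609
= 0.7709

0.7709


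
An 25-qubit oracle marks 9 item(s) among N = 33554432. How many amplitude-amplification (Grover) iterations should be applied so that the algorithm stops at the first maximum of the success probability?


After j Grover iterations the success probability is P(j) = sin^2((2j+1)*theta), where sin(theta) = sqrt(k/N).
N = 2^25 = 33554432, k = 9
sin(theta) = sqrt(k/N) = 0.0005179004745
theta = arcsin(sqrt(k/N)) = 0.0005179004977 rad
P(j) reaches its first maximum when (2j+1)*theta is as close as possible to pi/2, i.e. j = round(pi/(4*theta) - 1/2).
pi/(4*theta) - 1/2 = 1516.0040
(For comparison, the common estimate pi/4 * sqrt(N/k) = 1516.5040; the exact maximiser is used here.)
Optimal iterations = 1516

1516


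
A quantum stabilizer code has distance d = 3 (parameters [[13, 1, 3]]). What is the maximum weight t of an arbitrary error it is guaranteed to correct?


Code parameters: [[13, 1, 3]], distance d = 3.
Number of correctable errors = floor((d-1)/2)
= floor((3 - 1)/2)
= floor(2/2)
= 1

1


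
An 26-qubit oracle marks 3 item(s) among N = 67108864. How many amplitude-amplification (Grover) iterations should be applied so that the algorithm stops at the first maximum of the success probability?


After j Grover iterations the success probability is P(j) = sin^2((2j+1)*theta), where sin(theta) = sqrt(k/N).
N = 2^26 = 67108864, k = 3
sin(theta) = sqrt(k/N) = 0.0002114319833
theta = arcsin(sqrt(k/N)) = 0.0002114319849 rad
P(j) reaches its first maximum when (2j+1)*theta is as close as possible to pi/2, i.e. j = round(pi/(4*theta) - 1/2).
pi/(4*theta) - 1/2 = 3714.1611
(For comparison, the common estimate pi/4 * sqrt(N/k) = 3714.6611; the exact maximiser is used here.)
Optimal iterations = 3714

3714


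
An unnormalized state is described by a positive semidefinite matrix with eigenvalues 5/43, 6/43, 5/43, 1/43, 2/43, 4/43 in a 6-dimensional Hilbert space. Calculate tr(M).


tr(M) = sum of eigenvalues
= 5/43 + 6/43 + 5/43 + 1/43 + 2/43 + 4/43
= 23/43
= 0.5349

0.5349


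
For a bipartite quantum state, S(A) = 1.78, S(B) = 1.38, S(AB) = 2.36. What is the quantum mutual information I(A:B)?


I(A:B) = S(A) + S(B) - S(AB)
= 1.78 + 1.38 - 2.36
= 0.8000

0.8000


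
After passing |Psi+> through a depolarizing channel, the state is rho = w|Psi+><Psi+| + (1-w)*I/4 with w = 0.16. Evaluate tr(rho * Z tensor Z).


|Psi+> = (|01> + |10>)/sqrt(2)
For the pure Bell state, <Z_A Z_B> = -1 (Bell-state Pauli correlator).
The maximally-mixed part I/4 has tr(I/4 * P tensor P) = 0 for any traceless Pauli P.
So <Z_A Z_B>_rho = w * (-1) + (1 - w) * 0
= 0.16 * (-1)
= -0.1600

-0.1600


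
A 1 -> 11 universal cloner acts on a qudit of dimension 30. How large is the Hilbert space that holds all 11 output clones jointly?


Output space = H^(tensor 11) where dim(H) = 30
dim = 30^11
= 900 (after 2 factors)
= 27000 (after 3 factors)
= 810000 (after 4 factors)
= 24300000 (after 5 factors)
= 729000000 (after 6 factors)
= 21870000000 (after 7 factors)
= 656100000000 (after 8 factors)
= 19683000000000 (after 9 factors)
= 590490000000000 (after 10 factors)
= 17714700000000000 (after 11 factors)
= 17714700000000000

17714700000000000


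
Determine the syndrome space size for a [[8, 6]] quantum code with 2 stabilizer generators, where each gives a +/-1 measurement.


Each stabilizer generator gives a binary (+1 or -1) measurement outcome.
With 2 independent generators:
Total syndromes = 2^2
= 4

4


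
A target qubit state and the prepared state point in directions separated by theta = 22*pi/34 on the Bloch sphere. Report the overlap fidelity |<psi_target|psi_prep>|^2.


For states separated by angle theta on Bloch sphere:
F = cos^2(theta/2)
theta = 22*pi/34 = 2.0328
theta/2 = 1.0164
cos(theta/2) = 0.5264
F = 0.2771

0.2771


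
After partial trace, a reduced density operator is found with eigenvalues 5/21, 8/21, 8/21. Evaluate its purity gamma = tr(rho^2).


tr(rho^2) = sum of eigenvalues squared
= (5/21)^2 + (8/21)^2 + (8/21)^2
= (25 + 64 + 64) / 441
= 153/441
= 0.3469

0.3469


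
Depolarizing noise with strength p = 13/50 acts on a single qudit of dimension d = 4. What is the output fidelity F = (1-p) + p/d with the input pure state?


F = (1-p) + p/d
= (1 - 0.2600) + 0.2600/4
= 0.7400 + 0.0650
= 0.8050

0.8050


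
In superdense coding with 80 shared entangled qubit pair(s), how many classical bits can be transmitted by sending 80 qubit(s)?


Superdense coding allows 2 classical bits per shared entangled pair.
80 pair(s) -> 2 * 80 = 160 classical bits

160


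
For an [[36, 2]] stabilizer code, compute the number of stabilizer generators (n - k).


For an [[n,k]] stabilizer code:
Number of stabilizer generators = n - k
= 36 - 2
= 34

34


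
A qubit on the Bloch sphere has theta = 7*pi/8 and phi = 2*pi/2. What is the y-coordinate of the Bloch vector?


theta = 2.7489, phi = 3.1416
r_y = sin(theta)*sin(phi) = 0.3827 * 0.0000
r_y = 0.0000

0.0000


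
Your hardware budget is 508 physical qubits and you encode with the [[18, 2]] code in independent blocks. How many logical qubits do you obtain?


Each code block uses 18 physical qubits for 2 logical qubit(s).
Number of complete blocks = floor(508 / 18) = 28
Logical qubits = 28 * 2
= 56

56


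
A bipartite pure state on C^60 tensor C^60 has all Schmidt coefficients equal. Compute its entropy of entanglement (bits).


For a maximally entangled state in d x d:
S = log2(d) = log2(60)
= 5.9069

5.9069


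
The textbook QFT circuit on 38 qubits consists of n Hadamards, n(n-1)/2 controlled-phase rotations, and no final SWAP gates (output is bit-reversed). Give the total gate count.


Hadamard gates: 38
Controlled rotations: n*(n-1)/2 = 38*37/2 = 703
SWAP gates: 0 (omitted)
Total = 38 + 703
= 741

741


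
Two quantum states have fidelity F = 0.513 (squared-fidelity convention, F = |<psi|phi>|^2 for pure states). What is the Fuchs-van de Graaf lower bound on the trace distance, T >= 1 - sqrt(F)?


Fuchs-van de Graaf (squared-fidelity convention): 1 - sqrt(F) <= T <= sqrt(1 - F).
Lower bound: T >= 1 - sqrt(F)
sqrt(F) = sqrt(0.513) = 0.7162
T >= 1 - 0.7162
T >= 0.2838

0.2838


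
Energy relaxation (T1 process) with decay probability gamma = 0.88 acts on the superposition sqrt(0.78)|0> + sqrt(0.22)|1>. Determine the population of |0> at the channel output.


For amplitude damping with parameter gamma on state sqrt(a)|0> + sqrt(b)|1>:
alpha^2 = 0.78, beta^2 = 0.22
P(|0>) = alpha^2 + gamma * beta^2
= 0.78 + 0.88 * 0.22
= 0.78 + 0.1936
= 0.9736

0.9736


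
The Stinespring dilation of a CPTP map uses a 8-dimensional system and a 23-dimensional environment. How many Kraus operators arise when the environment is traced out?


Tracing out the environment in an orthonormal basis {|i>_E} gives Kraus operators K_i = <i|_E U |0>_E.
Number of Kraus operators = dim(H_env) = d_env
= 23

23


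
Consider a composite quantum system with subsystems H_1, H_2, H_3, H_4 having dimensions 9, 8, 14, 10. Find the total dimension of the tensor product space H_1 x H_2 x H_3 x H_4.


dim(H_1 x H_2 x H_3 x H_4) = 9 * 8 * 14 * 10
= 72 * 14 * 10
= 1008 * 10
= 10080

10080
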